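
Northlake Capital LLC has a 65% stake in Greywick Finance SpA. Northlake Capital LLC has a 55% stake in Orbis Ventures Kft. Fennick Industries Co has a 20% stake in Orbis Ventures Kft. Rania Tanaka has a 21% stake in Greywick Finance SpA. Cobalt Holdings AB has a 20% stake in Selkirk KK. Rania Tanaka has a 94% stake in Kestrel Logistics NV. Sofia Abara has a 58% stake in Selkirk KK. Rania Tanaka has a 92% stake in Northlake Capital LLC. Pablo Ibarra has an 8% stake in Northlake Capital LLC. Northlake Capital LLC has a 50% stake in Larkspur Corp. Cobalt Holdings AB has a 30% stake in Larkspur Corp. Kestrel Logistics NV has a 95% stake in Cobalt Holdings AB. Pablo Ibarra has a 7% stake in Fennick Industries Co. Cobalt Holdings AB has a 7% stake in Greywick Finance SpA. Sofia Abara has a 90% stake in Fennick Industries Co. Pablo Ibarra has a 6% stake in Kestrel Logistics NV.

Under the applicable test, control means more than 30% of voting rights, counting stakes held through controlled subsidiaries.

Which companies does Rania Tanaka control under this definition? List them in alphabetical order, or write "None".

Rania holds 94% of Kestrel, so Rania controls Kestrel.
Rania holds 92% of Northlake, so Rania controls Northlake.
Kestrel holds 95% of Cobalt, so Rania controls Cobalt.
Cobalt and Northlake and Rania together hold 7% + 65% + 21% = 93% of Greywick, so Rania controls Greywick.
Cobalt and Northlake together hold 30% + 50% = 80% of Larkspur, so Rania controls Larkspur.
Northlake holds 55% of Orbis, so Rania controls Orbis.
No other company's threshold is met.

Cobalt Holdings AB, Greywick Finance SpA, Kestrel Logistics NV, Larkspur Corp, Northlake Capital LLC, Orbis Ventures Kft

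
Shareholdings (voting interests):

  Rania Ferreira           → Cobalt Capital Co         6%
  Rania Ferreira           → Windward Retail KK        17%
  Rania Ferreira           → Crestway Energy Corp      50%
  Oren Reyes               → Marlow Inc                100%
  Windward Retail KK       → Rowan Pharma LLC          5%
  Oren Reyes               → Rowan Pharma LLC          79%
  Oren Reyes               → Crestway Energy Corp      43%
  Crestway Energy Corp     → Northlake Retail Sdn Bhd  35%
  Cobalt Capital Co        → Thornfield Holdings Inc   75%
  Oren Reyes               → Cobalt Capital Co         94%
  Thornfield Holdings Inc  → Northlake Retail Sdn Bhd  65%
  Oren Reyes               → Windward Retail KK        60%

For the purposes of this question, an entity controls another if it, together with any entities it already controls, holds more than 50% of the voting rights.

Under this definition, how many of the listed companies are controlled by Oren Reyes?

Oren holds 60% of Windward, so Oren controls Windward.
Oren holds 94% of Cobalt, so Oren controls Cobalt.
Cobalt holds 75% of Thornfield, so Oren controls Thornfield.
Thornfield holds 65% of Northlake, so Oren controls Northlake.
Oren holds 100% of Marlow, so Oren controls Marlow.
Windward and Oren together hold 5% + 79% = 84% of Rowan, so Oren controls Rowan.
No other company's threshold is met.
Oren controls 6 companies.

6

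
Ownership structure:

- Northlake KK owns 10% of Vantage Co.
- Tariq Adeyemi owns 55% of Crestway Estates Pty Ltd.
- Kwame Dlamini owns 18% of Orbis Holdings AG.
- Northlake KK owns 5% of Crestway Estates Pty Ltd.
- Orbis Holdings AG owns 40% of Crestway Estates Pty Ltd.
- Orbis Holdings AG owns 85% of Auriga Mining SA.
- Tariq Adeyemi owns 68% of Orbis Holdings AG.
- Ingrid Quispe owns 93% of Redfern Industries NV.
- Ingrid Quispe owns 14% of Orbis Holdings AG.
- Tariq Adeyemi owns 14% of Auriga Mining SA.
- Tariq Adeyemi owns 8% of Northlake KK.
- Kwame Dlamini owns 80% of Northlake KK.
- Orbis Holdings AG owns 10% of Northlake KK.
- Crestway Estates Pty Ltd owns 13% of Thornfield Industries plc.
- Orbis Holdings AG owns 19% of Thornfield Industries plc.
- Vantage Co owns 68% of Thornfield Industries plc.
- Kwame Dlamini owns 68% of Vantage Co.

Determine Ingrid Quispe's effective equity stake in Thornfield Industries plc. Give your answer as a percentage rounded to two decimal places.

Ingrid reaches Thornfield along 4 paths.
Via Orbis: 14% × 19% = 2.66%.
Via Orbis → Northlake → Crestway: 14% × 10% × 5% × 13% = 0.0091%.
Via Orbis → Crestway: 14% × 40% × 13% = 0.728%.
Via Orbis → Northlake → Vantage: 14% × 10% × 10% × 68% = 0.0952%.
Total: 2.66% + 0.0091% + 0.728% + 0.0952% = 3.4923%.
Rounded: 3.49%.

3.49%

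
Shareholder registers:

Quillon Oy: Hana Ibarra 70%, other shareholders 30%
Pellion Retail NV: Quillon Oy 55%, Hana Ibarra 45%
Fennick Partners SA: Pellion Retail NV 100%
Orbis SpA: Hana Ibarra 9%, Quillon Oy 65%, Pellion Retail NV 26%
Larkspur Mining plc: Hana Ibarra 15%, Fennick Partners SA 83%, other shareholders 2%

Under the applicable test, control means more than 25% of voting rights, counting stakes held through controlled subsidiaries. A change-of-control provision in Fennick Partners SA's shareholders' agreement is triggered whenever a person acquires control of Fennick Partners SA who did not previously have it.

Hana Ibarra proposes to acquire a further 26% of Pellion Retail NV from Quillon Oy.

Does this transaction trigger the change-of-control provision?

The purchase adds only to Hana's holdings (Quillon's stake shrinks), so Hana is the only person who could newly come to control Fennick.
Hana holds 70% of Quillon, so Hana controls Quillon.
Quillon and Hana together hold 55% + 45% = 100% of Pellion, so Hana controls Pellion.
Pellion holds 100% of Fennick, so Hana controls Fennick.
So Hana already controls Fennick before the transaction.
After the purchase, Hana's direct stake in Pellion rises to 45% + 26% = 71%, and Quillon's stake falls to 29%.
Hana controlled Fennick already, so this is not a new person acquiring control; every other person's position is unchanged or reduced.
No new person acquires control, so the clause is not triggered.

No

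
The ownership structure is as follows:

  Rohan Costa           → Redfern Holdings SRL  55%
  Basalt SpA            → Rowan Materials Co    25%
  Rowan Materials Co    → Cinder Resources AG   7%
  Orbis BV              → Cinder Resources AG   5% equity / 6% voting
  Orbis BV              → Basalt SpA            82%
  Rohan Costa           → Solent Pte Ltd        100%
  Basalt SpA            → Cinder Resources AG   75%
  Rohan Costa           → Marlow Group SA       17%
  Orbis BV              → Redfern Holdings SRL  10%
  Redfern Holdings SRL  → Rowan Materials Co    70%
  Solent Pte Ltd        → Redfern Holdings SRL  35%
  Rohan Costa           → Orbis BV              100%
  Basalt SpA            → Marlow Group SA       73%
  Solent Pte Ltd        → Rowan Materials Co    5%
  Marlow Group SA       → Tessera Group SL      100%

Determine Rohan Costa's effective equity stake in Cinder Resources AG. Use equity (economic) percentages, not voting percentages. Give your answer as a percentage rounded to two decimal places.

73.19%

Rohan reaches Cinder along 7 paths.
Via Orbis → Basalt: 100% × 82% × 75% = 61.5%.
Via Redfern → Rowan: 55% × 70% × 7% = 2.695%.
Via Solent → Redfern → Rowan: 100% × 35% × 70% × 7% = 1.715%.
Via Orbis → Redfern → Rowan: 100% × 10% × 70% × 7% = 0.49%.
Via Orbis → Basalt → Rowan: 100% × 82% × 25% × 7% = 1.435%.
Via Solent → Rowan: 100% × 5% × 7% = 0.35%.
Via Orbis: 100% × 5% = 5%.
Total: 61.5% + 2.695% + 1.715% + 0.49% + 1.435% + 0.35% + 5% = 73.185%.
Rounded: 73.19%.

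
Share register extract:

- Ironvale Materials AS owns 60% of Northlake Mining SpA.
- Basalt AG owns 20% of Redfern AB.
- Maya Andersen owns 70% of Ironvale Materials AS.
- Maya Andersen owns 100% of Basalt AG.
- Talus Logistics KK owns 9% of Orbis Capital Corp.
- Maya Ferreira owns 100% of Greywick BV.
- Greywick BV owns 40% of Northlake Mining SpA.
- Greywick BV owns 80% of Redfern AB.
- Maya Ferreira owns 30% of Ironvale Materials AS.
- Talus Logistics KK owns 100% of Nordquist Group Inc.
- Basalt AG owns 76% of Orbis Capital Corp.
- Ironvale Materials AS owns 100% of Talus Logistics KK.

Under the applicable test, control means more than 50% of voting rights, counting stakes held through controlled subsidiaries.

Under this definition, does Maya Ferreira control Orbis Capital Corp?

No

Maya Ferreira holds 100% of Greywick, so Maya Ferreira controls Greywick.
Greywick holds 80% of Redfern, so Maya Ferreira controls Redfern.
Neither Maya Ferreira nor any entity Maya Ferreira controls holds any voting interest in Orbis.
So Maya Ferreira does not control Orbis.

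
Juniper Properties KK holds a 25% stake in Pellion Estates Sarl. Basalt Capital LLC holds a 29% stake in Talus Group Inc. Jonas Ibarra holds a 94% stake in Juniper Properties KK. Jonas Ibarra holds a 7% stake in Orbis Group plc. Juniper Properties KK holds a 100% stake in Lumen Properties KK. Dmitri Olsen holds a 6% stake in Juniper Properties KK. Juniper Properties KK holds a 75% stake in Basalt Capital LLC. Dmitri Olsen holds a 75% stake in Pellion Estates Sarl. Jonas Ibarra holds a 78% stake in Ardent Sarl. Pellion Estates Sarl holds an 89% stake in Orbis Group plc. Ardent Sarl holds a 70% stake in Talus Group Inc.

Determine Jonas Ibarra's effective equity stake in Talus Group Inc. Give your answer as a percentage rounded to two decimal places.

75.05%

Jonas reaches Talus along 2 paths.
Via Ardent: 78% × 70% = 54.6%.
Via Juniper → Basalt: 94% × 75% × 29% = 20.445%.
Total: 54.6% + 20.445% = 75.045%.
Rounded: 75.05%.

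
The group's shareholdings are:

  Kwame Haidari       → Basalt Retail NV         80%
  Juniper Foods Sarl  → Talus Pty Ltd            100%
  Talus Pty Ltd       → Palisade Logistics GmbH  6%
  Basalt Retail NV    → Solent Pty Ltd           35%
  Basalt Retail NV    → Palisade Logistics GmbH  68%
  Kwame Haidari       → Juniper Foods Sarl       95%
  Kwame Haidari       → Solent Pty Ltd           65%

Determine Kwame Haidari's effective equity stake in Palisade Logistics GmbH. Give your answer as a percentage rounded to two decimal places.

Kwame reaches Palisade along 2 paths.
Via Basalt: 80% × 68% = 54.4%.
Via Juniper → Talus: 95% × 100% × 6% = 5.7%.
Total: 54.4% + 5.7% = 60.1%.
Rounded: 60.10%.

60.10%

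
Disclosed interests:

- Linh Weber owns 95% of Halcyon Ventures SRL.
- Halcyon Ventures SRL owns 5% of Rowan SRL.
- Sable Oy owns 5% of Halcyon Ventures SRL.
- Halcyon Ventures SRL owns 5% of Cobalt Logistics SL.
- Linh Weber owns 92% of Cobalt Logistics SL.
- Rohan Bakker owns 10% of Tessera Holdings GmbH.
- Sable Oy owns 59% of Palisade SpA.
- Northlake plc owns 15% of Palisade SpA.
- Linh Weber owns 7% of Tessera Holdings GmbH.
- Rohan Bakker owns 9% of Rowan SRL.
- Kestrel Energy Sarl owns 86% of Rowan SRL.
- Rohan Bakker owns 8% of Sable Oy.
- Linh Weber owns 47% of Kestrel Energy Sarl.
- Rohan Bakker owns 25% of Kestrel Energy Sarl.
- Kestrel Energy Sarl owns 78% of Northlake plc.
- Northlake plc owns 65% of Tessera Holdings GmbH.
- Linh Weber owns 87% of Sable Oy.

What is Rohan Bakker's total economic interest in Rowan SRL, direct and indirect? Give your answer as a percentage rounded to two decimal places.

Rohan reaches Rowan along 3 paths.
Direct stake: 9% = 9%.
Via Kestrel: 25% × 86% = 21.5%.
Via Sable → Halcyon: 8% × 5% × 5% = 0.02%.
Total: 9% + 21.5% + 0.02% = 30.52%.

30.52%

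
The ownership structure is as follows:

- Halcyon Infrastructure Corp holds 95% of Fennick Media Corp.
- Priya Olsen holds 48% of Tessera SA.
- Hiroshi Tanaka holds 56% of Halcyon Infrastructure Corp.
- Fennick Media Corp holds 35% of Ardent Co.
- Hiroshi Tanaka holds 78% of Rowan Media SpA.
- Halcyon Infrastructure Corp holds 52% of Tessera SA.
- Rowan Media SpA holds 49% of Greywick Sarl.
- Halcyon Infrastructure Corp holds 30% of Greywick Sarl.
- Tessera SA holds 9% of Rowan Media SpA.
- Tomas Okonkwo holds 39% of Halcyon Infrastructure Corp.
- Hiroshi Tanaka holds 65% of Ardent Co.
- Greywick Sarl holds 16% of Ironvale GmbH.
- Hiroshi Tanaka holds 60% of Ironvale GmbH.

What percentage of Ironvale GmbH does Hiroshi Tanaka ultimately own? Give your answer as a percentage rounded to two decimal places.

69.01%

Hiroshi reaches Ironvale along 4 paths.
Direct stake: 60% = 60%.
Via Halcyon → Tessera → Rowan → Greywick: 56% × 52% × 9% × 49% × 16% = 0.20547072%.
Via Rowan → Greywick: 78% × 49% × 16% = 6.1152%.
Via Halcyon → Greywick: 56% × 30% × 16% = 2.688%.
Total: 60% + 0.20547072% + 6.1152% + 2.688% = 69.00867072%.
Rounded: 69.01%.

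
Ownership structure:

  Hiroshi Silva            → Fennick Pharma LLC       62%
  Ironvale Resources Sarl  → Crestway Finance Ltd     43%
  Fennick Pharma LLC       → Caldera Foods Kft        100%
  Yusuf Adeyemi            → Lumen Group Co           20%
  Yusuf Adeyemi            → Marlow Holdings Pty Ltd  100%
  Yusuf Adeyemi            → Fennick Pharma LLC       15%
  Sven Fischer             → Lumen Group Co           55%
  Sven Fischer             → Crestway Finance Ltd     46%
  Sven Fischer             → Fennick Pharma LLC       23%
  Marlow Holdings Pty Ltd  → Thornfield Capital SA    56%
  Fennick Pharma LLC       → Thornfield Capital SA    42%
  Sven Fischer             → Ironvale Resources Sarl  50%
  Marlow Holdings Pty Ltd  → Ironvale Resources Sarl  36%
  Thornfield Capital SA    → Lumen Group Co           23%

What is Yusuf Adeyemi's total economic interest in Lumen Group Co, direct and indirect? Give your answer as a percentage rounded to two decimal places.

Yusuf reaches Lumen along 3 paths.
Direct stake: 20% = 20%.
Via Fennick → Thornfield: 15% × 42% × 23% = 1.449%.
Via Marlow → Thornfield: 100% × 56% × 23% = 12.88%.
Total: 20% + 1.449% + 12.88% = 34.329%.
Rounded: 34.33%.

34.33%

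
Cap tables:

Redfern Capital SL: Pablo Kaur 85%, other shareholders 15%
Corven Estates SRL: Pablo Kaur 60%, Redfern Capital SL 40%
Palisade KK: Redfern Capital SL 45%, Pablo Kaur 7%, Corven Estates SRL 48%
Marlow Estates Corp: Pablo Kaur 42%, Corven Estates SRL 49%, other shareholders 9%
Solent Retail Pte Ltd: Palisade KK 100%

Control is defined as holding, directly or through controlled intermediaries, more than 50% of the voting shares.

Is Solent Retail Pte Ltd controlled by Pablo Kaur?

Yes

Pablo holds 85% of Redfern, so Pablo controls Redfern.
Pablo and Redfern together hold 60% + 40% = 100% of Corven, so Pablo controls Corven.
Redfern and Pablo and Corven together hold 45% + 7% + 48% = 100% of Palisade, so Pablo controls Palisade.
Palisade holds 100% of Solent, so Pablo controls Solent.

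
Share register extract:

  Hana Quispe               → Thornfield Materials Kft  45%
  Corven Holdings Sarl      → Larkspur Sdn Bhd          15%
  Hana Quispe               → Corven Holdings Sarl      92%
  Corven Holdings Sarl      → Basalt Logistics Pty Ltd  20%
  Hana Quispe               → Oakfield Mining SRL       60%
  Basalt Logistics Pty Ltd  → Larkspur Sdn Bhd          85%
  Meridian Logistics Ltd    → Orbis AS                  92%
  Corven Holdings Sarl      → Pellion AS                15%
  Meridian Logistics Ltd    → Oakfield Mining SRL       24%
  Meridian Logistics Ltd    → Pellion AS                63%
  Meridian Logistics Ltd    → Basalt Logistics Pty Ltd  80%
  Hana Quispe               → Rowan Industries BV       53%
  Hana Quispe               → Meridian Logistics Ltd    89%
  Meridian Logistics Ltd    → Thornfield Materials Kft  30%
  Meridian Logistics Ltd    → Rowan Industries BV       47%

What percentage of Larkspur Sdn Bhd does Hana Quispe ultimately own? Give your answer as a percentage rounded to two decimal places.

89.96%

Hana reaches Larkspur along 3 paths.
Via Meridian → Basalt: 89% × 80% × 85% = 60.52%.
Via Corven → Basalt: 92% × 20% × 85% = 15.64%.
Via Corven: 92% × 15% = 13.8%.
Total: 60.52% + 15.64% + 13.8% = 89.96%.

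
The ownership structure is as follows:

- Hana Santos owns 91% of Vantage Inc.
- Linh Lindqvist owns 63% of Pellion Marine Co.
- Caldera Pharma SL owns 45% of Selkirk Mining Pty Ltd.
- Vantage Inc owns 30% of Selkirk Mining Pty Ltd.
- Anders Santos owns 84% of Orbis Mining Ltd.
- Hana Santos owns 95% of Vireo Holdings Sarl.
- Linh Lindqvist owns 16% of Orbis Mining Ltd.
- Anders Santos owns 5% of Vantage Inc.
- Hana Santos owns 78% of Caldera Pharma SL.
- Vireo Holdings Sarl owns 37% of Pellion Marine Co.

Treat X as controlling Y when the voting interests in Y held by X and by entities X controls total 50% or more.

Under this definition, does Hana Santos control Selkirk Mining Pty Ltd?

Yes

Hana holds 91% of Vantage, so Hana controls Vantage.
Hana holds 78% of Caldera, so Hana controls Caldera.
Vantage and Caldera together hold 30% + 45% = 75% of Selkirk, so Hana controls Selkirk.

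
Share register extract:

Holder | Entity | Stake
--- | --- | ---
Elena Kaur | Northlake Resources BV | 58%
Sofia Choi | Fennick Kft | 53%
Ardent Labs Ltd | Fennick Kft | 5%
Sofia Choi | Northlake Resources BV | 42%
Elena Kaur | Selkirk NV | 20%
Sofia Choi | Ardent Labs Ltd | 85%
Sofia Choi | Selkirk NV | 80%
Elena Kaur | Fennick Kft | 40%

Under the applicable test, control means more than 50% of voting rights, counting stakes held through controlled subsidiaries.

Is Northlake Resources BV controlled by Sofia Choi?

No

Sofia holds 80% of Selkirk, so Sofia controls Selkirk.
Sofia holds 85% of Ardent, so Sofia controls Ardent.
Ardent and Sofia together hold 5% + 53% = 58% of Fennick, so Sofia controls Fennick.
In Northlake, Sofia's side holds only 42%, not > 50%.
So Sofia does not control Northlake.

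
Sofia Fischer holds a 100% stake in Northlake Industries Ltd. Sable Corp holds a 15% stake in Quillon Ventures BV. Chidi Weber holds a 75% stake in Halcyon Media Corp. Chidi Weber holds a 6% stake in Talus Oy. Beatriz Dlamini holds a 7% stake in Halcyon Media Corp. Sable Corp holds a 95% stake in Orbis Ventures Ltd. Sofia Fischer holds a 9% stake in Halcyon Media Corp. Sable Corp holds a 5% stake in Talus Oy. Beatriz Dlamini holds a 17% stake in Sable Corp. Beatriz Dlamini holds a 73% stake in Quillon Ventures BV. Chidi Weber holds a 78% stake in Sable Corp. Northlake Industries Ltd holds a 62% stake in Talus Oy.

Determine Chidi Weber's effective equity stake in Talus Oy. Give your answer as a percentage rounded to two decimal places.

9.90%

Chidi reaches Talus along 2 paths.
Direct stake: 6% = 6%.
Via Sable: 78% × 5% = 3.9%.
Total: 6% + 3.9% = 9.9%.
Rounded: 9.90%.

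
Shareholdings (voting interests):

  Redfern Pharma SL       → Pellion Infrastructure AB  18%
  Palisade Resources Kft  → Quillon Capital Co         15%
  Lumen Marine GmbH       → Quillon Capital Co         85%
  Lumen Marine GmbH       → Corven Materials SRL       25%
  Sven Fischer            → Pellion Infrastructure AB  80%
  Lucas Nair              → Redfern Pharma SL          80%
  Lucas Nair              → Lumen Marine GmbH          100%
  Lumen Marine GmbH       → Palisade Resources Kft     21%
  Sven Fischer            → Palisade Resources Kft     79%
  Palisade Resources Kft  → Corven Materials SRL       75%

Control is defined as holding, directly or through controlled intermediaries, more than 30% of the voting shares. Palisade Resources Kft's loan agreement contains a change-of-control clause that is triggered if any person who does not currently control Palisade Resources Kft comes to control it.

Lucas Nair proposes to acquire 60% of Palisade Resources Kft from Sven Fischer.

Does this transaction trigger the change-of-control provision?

The purchase adds only to Lucas's holdings (Sven's stake shrinks), so Lucas is the only person who could newly come to control Palisade.
Lucas holds 80% of Redfern, so Lucas controls Redfern.
Lucas holds 100% of Lumen, so Lucas controls Lumen.
Lumen holds 85% of Quillon, so Lucas controls Quillon.
In Palisade, Lucas's side holds only 21%, not > 30%.
So before the transaction, Lucas does not control Palisade.
After the purchase, Lucas holds 60% of Palisade directly, and Sven's stake falls to 19%.
Lumen and Lucas together hold 21% + 60% = 81% of Palisade, so Lucas controls Palisade.
Lucas did not control Palisade before and does after, so the clause is triggered.

Yes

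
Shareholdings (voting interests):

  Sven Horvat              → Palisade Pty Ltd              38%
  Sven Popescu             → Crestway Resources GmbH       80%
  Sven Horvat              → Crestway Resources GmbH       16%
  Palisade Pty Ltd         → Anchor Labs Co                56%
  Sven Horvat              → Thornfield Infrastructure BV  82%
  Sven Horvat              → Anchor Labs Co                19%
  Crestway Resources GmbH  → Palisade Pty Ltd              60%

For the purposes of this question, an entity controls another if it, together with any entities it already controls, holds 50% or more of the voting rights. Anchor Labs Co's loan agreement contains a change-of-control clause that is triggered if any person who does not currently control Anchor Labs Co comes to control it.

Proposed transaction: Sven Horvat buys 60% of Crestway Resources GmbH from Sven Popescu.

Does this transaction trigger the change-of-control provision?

The purchase adds only to Sven Horvat's holdings (Sven Popescu's stake shrinks), so Sven Horvat is the only person who could newly come to control Anchor.
Sven Horvat holds 82% of Thornfield, so Sven Horvat controls Thornfield.
In Anchor, Sven Horvat's side holds only 19%, not ≥ 50%.
So before the transaction, Sven Horvat does not control Anchor.
After the purchase, Sven Horvat's direct stake in Crestway rises to 16% + 60% = 76%, and Sven Popescu's stake falls to 20%.
Sven Horvat holds 76% of Crestway, so Sven Horvat controls Crestway.
Crestway and Sven Horvat together hold 60% + 38% = 98% of Palisade, so Sven Horvat controls Palisade.
Sven Horvat and Palisade together hold 19% + 56% = 75% of Anchor, so Sven Horvat controls Anchor.
Sven Horvat did not control Anchor before and does after, so the clause is triggered.

Yes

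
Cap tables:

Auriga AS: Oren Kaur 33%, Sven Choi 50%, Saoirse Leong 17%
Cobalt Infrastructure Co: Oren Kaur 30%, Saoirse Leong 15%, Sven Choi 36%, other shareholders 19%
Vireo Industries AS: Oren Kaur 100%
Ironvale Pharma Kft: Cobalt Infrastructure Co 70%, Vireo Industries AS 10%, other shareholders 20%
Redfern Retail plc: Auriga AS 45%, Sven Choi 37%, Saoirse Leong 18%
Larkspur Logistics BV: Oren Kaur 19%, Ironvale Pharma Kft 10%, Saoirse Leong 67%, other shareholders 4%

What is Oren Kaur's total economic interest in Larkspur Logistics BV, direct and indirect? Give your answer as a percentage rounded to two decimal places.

Oren reaches Larkspur along 3 paths.
Direct stake: 19% = 19%.
Via Cobalt → Ironvale: 30% × 70% × 10% = 2.1%.
Via Vireo → Ironvale: 100% × 10% × 10% = 1%.
Total: 19% + 2.1% + 1% = 22.1%.
Rounded: 22.10%.

22.10%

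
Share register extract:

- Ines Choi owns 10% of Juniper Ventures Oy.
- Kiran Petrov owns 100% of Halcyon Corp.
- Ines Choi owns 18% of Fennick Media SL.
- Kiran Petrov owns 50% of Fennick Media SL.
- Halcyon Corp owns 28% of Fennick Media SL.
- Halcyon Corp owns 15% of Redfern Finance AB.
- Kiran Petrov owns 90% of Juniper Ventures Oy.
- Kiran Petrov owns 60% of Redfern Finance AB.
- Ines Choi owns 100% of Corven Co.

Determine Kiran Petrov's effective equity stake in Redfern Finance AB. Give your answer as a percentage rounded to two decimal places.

Kiran reaches Redfern along 2 paths.
Direct stake: 60% = 60%.
Via Halcyon: 100% × 15% = 15%.
Total: 60% + 15% = 75%.
Rounded: 75.00%.

75.00%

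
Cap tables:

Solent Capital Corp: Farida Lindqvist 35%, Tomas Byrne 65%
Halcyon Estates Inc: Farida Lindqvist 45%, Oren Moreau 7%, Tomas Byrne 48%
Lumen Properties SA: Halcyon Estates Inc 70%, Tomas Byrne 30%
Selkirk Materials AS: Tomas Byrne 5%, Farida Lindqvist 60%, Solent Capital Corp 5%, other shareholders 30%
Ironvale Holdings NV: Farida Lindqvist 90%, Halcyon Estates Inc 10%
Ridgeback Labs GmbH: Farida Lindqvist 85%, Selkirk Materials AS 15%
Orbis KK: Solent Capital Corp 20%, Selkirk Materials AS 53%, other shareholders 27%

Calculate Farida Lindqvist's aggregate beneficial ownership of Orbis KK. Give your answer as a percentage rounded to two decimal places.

Farida reaches Orbis along 3 paths.
Via Solent: 35% × 20% = 7%.
Via Selkirk: 60% × 53% = 31.8%.
Via Solent → Selkirk: 35% × 5% × 53% = 0.9275%.
Total: 7% + 31.8% + 0.9275% = 39.7275%.
Rounded: 39.73%.

39.73%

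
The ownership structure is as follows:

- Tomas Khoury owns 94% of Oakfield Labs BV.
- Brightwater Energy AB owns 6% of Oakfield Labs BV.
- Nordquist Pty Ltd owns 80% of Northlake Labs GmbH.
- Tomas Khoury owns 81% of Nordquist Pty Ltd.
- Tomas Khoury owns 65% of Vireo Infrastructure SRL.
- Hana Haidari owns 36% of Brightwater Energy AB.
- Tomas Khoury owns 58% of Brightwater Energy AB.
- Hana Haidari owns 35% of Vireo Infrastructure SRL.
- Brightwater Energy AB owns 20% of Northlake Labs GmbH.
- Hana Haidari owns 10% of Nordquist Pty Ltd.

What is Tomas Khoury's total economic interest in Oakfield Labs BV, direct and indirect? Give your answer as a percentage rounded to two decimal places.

97.48%

Tomas reaches Oakfield along 2 paths.
Via Brightwater: 58% × 6% = 3.48%.
Direct stake: 94% = 94%.
Total: 3.48% + 94% = 97.48%.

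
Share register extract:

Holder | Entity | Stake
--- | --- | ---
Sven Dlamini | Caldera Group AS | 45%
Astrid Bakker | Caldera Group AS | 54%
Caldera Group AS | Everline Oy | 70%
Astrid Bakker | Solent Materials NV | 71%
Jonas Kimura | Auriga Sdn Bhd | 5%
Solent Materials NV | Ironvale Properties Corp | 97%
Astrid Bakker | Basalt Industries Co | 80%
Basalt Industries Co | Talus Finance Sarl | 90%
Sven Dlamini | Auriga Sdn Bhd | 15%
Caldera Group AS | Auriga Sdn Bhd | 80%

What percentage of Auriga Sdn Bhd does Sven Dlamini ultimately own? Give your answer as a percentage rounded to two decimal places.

51.00%

Sven reaches Auriga along 2 paths.
Via Caldera: 45% × 80% = 36%.
Direct stake: 15% = 15%.
Total: 36% + 15% = 51%.
Rounded: 51.00%.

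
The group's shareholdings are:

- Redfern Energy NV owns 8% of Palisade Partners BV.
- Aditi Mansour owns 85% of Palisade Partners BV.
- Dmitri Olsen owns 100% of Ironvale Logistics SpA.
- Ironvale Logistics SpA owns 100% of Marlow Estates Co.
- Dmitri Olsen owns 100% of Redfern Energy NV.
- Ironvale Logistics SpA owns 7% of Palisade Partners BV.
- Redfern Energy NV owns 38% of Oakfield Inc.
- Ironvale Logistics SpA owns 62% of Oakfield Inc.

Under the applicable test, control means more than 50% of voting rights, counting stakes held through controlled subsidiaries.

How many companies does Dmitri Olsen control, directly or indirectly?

4

Dmitri holds 100% of Redfern, so Dmitri controls Redfern.
Dmitri holds 100% of Ironvale, so Dmitri controls Ironvale.
Ironvale holds 100% of Marlow, so Dmitri controls Marlow.
Ironvale and Redfern together hold 62% + 38% = 100% of Oakfield, so Dmitri controls Oakfield.
No other company's threshold is met.
Dmitri controls 4 companies.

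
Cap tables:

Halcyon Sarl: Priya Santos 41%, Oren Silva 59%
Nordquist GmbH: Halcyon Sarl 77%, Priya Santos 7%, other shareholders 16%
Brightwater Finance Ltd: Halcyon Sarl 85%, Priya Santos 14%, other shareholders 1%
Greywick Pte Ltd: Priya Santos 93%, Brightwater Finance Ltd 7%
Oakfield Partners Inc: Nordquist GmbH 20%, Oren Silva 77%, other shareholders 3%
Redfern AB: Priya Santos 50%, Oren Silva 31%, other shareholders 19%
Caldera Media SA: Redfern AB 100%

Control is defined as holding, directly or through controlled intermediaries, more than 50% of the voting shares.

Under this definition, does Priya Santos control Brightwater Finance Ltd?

No

Priya holds 93% of Greywick, so Priya controls Greywick.
In Brightwater, Priya's side holds only 14%, not > 50%.
So Priya does not control Brightwater.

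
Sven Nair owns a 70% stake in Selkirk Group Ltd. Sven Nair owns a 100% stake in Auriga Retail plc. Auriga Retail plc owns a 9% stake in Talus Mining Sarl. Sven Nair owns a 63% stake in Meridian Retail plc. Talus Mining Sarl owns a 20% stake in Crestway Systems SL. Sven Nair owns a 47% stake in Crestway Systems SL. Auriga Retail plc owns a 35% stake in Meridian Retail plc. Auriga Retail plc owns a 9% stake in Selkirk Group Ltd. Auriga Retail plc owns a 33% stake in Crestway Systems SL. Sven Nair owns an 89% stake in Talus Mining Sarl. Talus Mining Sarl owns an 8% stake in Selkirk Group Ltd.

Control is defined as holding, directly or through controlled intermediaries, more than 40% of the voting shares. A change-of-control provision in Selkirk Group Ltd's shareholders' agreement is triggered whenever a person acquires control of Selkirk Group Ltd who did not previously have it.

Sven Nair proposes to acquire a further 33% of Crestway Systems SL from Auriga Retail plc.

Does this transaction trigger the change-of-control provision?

No

The purchase adds only to Sven's holdings (Auriga's stake shrinks), so Sven is the only person who could newly come to control Selkirk.
Sven holds 100% of Auriga, so Sven controls Auriga.
Auriga and Sven together hold 9% + 89% = 98% of Talus, so Sven controls Talus.
Auriga and Talus and Sven together hold 9% + 8% + 70% = 87% of Selkirk, so Sven controls Selkirk.
So Sven already controls Selkirk before the transaction.
After the purchase, Sven's direct stake in Crestway rises to 47% + 33% = 80%, and Auriga's stake falls to 0%.
Sven controlled Selkirk already, so this is not a new person acquiring control; every other person's position is unchanged or reduced.
No new person acquires control, so the clause is not triggered.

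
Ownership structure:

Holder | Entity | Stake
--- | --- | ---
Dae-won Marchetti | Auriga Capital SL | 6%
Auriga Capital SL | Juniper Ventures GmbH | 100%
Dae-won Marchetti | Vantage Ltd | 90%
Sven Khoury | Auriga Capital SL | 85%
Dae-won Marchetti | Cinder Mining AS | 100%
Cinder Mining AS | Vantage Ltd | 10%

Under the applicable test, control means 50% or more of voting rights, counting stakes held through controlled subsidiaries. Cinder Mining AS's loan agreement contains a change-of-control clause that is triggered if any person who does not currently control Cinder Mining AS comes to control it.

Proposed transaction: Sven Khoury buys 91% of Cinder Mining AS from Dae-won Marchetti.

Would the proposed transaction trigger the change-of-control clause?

Yes

The purchase adds only to Sven's holdings (Dae-won's stake shrinks), so Sven is the only person who could newly come to control Cinder.
Sven holds 85% of Auriga, so Sven controls Auriga.
Auriga holds 100% of Juniper, so Sven controls Juniper.
Neither Sven nor any entity Sven controls holds any voting interest in Cinder.
So before the transaction, Sven does not control Cinder.
After the purchase, Sven holds 91% of Cinder directly, and Dae-won's stake falls to 9%.
Sven holds 91% of Cinder, so Sven controls Cinder.
Sven did not control Cinder before and does after, so the clause is triggered.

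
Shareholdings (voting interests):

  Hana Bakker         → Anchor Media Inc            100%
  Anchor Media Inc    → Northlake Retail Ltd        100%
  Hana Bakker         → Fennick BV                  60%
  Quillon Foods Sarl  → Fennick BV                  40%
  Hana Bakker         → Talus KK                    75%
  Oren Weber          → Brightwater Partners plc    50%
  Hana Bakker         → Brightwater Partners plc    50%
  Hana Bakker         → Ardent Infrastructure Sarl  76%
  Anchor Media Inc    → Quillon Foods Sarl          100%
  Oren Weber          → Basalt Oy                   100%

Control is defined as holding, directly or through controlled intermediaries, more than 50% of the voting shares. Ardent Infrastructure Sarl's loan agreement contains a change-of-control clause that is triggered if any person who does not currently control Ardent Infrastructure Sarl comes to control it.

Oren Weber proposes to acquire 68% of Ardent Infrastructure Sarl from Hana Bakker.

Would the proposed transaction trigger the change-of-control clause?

The purchase adds only to Oren's holdings (Hana's stake shrinks), so Oren is the only person who could newly come to control Ardent.
Oren holds 100% of Basalt, so Oren controls Basalt.
Neither Oren nor any entity Oren controls holds any voting interest in Ardent.
So before the transaction, Oren does not control Ardent.
After the purchase, Oren holds 68% of Ardent directly, and Hana's stake falls to 8%.
Oren holds 68% of Ardent, so Oren controls Ardent.
Oren did not control Ardent before and does after, so the clause is triggered.

Yes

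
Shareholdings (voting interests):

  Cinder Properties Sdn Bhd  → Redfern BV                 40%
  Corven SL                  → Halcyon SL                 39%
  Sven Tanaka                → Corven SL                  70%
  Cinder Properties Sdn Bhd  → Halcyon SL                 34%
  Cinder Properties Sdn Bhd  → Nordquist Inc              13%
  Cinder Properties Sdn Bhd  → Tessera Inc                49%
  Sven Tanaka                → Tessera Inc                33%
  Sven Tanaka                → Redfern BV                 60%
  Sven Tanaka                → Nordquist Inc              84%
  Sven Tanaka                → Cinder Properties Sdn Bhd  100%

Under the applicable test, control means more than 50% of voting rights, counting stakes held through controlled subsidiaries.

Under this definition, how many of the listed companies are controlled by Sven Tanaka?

Sven holds 100% of Cinder, so Sven controls Cinder.
Sven holds 70% of Corven, so Sven controls Corven.
Sven and Cinder together hold 84% + 13% = 97% of Nordquist, so Sven controls Nordquist.
Cinder and Sven together hold 49% + 33% = 82% of Tessera, so Sven controls Tessera.
Cinder and Sven together hold 40% + 60% = 100% of Redfern, so Sven controls Redfern.
Cinder and Corven together hold 34% + 39% = 73% of Halcyon, so Sven controls Halcyon.
Sven controls 6 companies.

6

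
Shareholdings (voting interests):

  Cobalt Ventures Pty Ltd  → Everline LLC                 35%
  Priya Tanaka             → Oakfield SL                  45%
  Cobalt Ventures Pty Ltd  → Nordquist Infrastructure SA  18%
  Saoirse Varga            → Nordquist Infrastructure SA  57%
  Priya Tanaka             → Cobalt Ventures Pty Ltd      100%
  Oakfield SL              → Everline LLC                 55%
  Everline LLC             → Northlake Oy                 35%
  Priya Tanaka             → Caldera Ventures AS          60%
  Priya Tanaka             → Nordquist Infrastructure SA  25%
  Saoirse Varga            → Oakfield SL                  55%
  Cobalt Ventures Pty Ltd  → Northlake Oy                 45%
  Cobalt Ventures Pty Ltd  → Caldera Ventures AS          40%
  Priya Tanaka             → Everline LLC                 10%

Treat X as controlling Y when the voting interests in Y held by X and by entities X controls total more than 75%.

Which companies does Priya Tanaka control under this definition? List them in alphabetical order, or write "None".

Priya holds 100% of Cobalt, so Priya controls Cobalt.
Priya and Cobalt together hold 60% + 40% = 100% of Caldera, so Priya controls Caldera.
No other company's threshold is met.

Caldera Ventures AS, Cobalt Ventures Pty Ltd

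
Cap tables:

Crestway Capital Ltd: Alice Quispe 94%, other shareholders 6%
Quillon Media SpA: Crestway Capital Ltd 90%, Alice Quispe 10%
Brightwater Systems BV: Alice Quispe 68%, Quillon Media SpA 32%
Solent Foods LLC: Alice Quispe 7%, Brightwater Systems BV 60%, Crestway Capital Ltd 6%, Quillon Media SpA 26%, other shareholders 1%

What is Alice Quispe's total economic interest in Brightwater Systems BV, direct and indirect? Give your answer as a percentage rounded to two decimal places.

Alice reaches Brightwater along 3 paths.
Direct stake: 68% = 68%.
Via Crestway → Quillon: 94% × 90% × 32% = 27.072%.
Via Quillon: 10% × 32% = 3.2%.
Total: 68% + 27.072% + 3.2% = 98.272%.
Rounded: 98.27%.

98.27%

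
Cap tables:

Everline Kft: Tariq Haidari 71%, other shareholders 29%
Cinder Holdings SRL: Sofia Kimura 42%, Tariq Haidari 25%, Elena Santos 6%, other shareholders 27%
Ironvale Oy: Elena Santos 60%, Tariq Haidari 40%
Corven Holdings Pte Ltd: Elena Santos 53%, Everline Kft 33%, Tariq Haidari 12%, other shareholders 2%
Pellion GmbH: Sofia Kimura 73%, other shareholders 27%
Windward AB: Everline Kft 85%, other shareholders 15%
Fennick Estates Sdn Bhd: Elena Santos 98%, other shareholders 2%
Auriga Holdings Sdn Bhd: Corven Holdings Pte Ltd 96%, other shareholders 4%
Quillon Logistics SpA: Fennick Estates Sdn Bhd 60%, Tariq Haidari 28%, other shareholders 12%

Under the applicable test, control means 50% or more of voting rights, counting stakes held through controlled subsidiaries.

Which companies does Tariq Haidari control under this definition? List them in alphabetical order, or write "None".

Tariq holds 71% of Everline, so Tariq controls Everline.
Everline holds 85% of Windward, so Tariq controls Windward.
No other company's threshold is met.

Everline Kft, Windward AB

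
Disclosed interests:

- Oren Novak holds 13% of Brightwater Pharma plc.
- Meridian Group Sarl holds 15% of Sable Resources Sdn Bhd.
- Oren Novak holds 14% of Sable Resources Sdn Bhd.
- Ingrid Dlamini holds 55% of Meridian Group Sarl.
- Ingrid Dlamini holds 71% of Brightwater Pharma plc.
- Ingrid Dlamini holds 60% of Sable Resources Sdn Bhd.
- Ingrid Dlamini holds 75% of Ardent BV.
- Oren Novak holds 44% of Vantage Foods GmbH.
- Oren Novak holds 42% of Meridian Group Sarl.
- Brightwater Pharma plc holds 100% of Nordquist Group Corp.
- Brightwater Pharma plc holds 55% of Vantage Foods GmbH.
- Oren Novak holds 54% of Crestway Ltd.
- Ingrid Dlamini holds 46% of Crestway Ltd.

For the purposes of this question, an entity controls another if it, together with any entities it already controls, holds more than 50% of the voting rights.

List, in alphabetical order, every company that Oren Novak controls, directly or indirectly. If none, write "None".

Crestway Ltd

Oren holds 54% of Crestway, so Oren controls Crestway.
No other company's threshold is met.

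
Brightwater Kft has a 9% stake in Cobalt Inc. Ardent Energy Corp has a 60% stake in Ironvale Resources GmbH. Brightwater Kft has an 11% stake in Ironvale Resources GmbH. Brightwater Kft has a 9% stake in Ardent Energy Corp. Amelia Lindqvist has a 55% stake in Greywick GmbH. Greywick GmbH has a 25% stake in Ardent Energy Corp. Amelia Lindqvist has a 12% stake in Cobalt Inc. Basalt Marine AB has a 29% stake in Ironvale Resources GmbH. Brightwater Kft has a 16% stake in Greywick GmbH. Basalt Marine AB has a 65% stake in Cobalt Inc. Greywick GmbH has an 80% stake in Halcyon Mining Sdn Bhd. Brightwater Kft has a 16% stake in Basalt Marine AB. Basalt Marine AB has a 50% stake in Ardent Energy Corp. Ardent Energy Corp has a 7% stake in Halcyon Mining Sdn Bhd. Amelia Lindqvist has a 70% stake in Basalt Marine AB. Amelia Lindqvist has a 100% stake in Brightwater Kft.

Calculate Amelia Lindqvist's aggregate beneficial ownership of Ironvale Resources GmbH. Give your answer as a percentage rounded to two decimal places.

77.79%

Amelia reaches Ironvale along 8 paths.
Via Brightwater → Ardent: 100% × 9% × 60% = 5.4%.
Via Greywick → Ardent: 55% × 25% × 60% = 8.25%.
Via Brightwater → Greywick → Ardent: 100% × 16% × 25% × 60% = 2.4%.
Via Basalt → Ardent: 70% × 50% × 60% = 21%.
Via Brightwater → Basalt → Ardent: 100% × 16% × 50% × 60% = 4.8%.
Via Brightwater: 100% × 11% = 11%.
Via Basalt: 70% × 29% = 20.3%.
Via Brightwater → Basalt: 100% × 16% × 29% = 4.64%.
Total: 5.4% + 8.25% + 2.4% + 21% + 4.8% + 11% + 20.3% + 4.64% = 77.79%.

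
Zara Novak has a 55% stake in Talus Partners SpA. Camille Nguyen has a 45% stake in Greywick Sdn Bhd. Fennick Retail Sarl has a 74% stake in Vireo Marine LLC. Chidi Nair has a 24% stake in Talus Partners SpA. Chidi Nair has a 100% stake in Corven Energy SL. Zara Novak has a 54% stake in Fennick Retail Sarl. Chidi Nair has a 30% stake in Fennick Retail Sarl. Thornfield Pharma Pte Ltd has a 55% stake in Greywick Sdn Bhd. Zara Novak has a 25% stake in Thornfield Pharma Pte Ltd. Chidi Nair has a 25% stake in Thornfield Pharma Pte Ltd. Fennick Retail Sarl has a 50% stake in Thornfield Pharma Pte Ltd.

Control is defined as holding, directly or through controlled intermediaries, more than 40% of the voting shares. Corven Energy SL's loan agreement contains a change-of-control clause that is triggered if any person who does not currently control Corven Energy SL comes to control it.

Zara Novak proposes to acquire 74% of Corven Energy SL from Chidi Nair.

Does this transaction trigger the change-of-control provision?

Yes

The purchase adds only to Zara's holdings (Chidi's stake shrinks), so Zara is the only person who could newly come to control Corven.
Zara holds 54% of Fennick, so Zara controls Fennick.
Zara holds 55% of Talus, so Zara controls Talus.
Fennick holds 74% of Vireo, so Zara controls Vireo.
Zara and Fennick together hold 25% + 50% = 75% of Thornfield, so Zara controls Thornfield.
Thornfield holds 55% of Greywick, so Zara controls Greywick.
Neither Zara nor any entity Zara controls holds any voting interest in Corven.
So before the transaction, Zara does not control Corven.
After the purchase, Zara holds 74% of Corven directly, and Chidi's stake falls to 26%.
Zara holds 74% of Corven, so Zara controls Corven.
Zara did not control Corven before and does after, so the clause is triggered.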